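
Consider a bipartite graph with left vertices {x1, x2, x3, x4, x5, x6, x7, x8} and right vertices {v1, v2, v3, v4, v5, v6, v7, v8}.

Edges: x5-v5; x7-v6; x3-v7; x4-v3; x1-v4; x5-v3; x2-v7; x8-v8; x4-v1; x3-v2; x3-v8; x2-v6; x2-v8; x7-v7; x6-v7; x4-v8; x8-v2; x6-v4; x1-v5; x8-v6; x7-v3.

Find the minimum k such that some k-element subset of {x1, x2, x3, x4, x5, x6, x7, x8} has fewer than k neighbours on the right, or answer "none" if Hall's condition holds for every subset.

none

A matching saturating every left vertex exists, for instance x1→v5, x2→v8, x3→v7, x4→v1, x5→v3, x6→v4, x7→v6, x8→v2.
By Hall's marriage theorem, this means |N(S)| ≥ |S| for every subset S, so no violating subset exists.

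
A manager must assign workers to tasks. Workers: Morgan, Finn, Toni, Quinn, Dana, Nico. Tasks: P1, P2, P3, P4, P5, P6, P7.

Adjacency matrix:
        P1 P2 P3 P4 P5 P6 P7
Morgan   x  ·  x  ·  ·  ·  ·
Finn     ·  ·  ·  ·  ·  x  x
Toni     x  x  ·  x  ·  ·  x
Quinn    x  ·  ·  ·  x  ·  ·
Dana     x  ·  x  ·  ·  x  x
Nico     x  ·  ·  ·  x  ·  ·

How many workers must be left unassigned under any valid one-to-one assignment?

A valid assignment of size 6: Morgan–P3, Finn–P6, Toni–P4, Quinn–P5, Dana–P7, Nico–P1.
All 6 workers are matched, so no larger matching exists.
That matches 6 of the 6, leaving 0 unmatched; no matching can do better.

0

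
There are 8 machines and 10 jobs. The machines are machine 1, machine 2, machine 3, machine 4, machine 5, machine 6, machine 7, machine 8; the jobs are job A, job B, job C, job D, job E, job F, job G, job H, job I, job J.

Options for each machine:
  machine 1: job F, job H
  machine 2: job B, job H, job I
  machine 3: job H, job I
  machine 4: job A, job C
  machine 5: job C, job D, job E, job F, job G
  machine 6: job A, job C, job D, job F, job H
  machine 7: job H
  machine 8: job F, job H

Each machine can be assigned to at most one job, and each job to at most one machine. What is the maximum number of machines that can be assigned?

7

For example, pair machine 1→job F, machine 2→job B, machine 3→job I, machine 4→job A, machine 5→job G, machine 6→job D, machine 7→job H.
The set {machine 1, machine 7, machine 8} has only 2 neighbours ({job F, job H}), so by Hall's theorem at most 7 of the 8 machines can be matched.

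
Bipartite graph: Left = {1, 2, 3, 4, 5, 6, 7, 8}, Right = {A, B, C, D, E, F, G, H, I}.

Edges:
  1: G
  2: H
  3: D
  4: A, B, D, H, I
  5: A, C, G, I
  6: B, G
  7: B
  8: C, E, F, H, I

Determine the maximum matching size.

7

A valid assignment of size 7: 1-G, 2-H, 3-D, 4-A, 5-I, 6-B, 8-E.
The set {1, 6, 7} has only 2 neighbours ({B, G}), so by Hall's theorem at most 7 of the 8 left vertices can be matched.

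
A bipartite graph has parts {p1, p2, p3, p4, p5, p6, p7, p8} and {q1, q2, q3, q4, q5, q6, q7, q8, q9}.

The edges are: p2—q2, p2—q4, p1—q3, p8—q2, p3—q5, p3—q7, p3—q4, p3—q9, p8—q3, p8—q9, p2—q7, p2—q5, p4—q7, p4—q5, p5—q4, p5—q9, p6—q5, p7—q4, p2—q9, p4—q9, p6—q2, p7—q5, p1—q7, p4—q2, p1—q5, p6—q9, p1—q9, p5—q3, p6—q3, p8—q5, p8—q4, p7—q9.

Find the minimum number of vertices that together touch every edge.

6

The 6 edges p1–q9, p2–q4, p3–q7, p4–q5, p5–q3, p6–q2 form a matching, so any vertex cover needs at least 6 vertices (one per matched edge).
Conversely {q2, q3, q4, q5, q7, q9} meets every edge and has exactly 6 vertices, so 6 is optimal.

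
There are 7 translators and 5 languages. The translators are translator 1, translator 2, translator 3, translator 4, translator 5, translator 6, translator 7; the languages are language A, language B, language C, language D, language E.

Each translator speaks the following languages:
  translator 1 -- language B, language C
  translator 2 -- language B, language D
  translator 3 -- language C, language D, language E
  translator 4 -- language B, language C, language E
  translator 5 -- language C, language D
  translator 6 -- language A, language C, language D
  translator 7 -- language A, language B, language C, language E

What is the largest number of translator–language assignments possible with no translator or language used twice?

For example, pair translator 1–language C, translator 2–language D, translator 3–language E, translator 4–language B, translator 6–language A.
The set {translator 1, translator 2, translator 3, translator 4, translator 5, translator 6, translator 7} has only 5 neighbours ({language A, language B, language C, language D, language E}), so by Hall's theorem at most 5 of the 7 translators can be matched.

5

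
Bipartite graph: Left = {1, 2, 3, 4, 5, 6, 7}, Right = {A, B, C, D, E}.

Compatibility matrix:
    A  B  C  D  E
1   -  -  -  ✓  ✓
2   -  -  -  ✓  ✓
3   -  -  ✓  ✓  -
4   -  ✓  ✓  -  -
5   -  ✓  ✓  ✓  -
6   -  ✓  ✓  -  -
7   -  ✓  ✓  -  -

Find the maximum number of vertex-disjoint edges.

4

A valid assignment of size 4: 1-D, 2-E, 3-C, 4-B.
The set {1, 2, 3, 4, 5, 6, 7} has only 4 neighbours ({B, C, D, E}), so by Hall's theorem at most 4 of the 7 left vertices can be matched.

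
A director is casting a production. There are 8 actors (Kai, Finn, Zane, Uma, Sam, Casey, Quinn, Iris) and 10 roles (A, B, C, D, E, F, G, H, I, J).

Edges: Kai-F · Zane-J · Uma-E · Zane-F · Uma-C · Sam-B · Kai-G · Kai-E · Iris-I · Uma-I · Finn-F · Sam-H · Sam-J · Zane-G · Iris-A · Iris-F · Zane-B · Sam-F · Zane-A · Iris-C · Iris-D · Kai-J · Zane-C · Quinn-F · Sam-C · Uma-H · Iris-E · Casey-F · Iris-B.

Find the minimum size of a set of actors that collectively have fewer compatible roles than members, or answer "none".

2

Take S = {Finn, Casey}. Its neighbourhood is {F}, so |N(S)| = 1 < |S| = 2.
No single vertex violates Hall's condition since each has at least one neighbour, so 2 is the minimum.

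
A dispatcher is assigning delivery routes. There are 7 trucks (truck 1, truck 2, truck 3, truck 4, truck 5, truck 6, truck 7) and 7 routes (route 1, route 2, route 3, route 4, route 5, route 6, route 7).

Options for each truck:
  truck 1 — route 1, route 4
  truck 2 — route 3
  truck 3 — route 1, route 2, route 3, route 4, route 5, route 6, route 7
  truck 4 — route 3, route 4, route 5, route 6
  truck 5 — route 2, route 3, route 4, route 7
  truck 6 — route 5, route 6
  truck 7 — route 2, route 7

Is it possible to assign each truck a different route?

Yes

For example, pair truck 1→route 1, truck 2→route 3, truck 3→route 4, truck 4→route 6, truck 5→route 2, truck 6→route 5, truck 7→route 7.
Every truck is matched, so this is a perfect matching.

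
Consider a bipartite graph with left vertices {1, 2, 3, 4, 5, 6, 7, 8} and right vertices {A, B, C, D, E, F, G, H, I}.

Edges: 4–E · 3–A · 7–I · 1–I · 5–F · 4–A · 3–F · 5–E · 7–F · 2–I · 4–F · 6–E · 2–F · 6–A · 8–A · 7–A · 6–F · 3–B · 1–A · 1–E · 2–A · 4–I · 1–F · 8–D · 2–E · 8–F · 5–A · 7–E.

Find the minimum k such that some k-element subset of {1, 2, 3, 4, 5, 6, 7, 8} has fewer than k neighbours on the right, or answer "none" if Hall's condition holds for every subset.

Take S = {1, 2, 4, 5, 6}. Its neighbourhood is {A, E, F, I}, so |N(S)| = 4 < |S| = 5.
Every subset of size less than 5 has at least as many neighbours as members, so 5 is the minimum.

5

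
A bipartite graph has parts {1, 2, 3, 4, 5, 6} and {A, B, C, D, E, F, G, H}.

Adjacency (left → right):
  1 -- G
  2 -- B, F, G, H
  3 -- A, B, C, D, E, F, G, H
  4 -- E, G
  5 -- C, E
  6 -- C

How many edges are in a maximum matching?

5

For example, pair 1-G, 2-B, 3-A, 4-E, 5-C.
The set {1, 4, 5, 6} has only 3 neighbours ({C, E, G}), so by Hall's theorem at most 5 of the 6 left vertices can be matched.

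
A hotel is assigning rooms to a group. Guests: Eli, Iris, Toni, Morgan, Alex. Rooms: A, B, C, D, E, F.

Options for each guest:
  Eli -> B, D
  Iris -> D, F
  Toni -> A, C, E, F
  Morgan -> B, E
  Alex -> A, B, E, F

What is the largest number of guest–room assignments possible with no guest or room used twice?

5

One maximum matching: Eli-D, Iris-F, Toni-C, Morgan-E, Alex-B.
All 5 guests are matched, so no larger matching exists.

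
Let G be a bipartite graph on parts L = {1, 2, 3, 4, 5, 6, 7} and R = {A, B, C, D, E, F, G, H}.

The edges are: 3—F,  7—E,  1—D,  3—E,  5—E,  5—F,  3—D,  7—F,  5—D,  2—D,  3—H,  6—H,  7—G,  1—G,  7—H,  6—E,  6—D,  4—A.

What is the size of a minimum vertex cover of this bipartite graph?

6

{4, D, E, F, G, H} is a vertex cover of size 6: every edge has an endpoint in this set.
No smaller cover exists because 1–G, 2–D, 3–H, 4–A, 5–F, 6–E is a matching of size 6, and a cover must include an endpoint of each of these disjoint edges (König's theorem).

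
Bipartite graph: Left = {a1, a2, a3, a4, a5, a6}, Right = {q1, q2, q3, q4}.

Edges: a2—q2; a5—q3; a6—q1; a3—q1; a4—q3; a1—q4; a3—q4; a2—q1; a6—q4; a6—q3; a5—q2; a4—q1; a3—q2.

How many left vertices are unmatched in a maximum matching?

2

A valid assignment of size 4: a1–q4, a2–q1, a3–q2, a4–q3.
The set {a1, a2, a3, a4, a5, a6} has only 4 neighbours ({q1, q2, q3, q4}), so by Hall's theorem at most 4 of the 6 left vertices can be matched.
That matches 4 of the 6, leaving 2 unmatched; no matching can do better.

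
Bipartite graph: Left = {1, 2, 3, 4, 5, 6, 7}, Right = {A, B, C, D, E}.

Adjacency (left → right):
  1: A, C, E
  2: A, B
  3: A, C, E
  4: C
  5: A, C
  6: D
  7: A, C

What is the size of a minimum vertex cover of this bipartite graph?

5

{2, 6, A, C, E} is a vertex cover of size 5: every edge has an endpoint in this set.
No smaller cover exists because 1–E, 2–B, 3–A, 4–C, 6–D is a matching of size 5, and a cover must include an endpoint of each of these disjoint edges (König's theorem).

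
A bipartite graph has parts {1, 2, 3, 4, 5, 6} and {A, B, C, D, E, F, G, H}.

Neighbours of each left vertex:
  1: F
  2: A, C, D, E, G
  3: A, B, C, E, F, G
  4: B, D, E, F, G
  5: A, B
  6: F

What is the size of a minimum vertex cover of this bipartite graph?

5

The 5 edges 1–F, 2–E, 3–A, 4–G, 5–B form a matching, so any vertex cover needs at least 5 vertices (one per matched edge).
Conversely {2, 3, 4, 5, F} meets every edge and has exactly 5 vertices, so 5 is optimal.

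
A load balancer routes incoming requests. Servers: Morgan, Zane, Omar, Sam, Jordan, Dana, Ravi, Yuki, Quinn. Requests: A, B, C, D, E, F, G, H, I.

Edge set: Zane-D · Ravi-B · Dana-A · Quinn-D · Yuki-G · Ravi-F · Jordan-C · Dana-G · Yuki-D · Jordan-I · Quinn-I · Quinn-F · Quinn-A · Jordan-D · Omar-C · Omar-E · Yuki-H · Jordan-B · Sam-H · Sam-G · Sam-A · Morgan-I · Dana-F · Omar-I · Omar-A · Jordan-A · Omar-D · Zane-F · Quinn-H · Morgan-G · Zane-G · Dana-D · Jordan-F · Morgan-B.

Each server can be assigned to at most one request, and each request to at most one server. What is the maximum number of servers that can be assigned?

One maximum matching: Morgan–I, Zane–D, Omar–E, Sam–H, Jordan–C, Dana–F, Ravi–B, Yuki–G, Quinn–A.
This saturates every server, so 9 is the maximum.

9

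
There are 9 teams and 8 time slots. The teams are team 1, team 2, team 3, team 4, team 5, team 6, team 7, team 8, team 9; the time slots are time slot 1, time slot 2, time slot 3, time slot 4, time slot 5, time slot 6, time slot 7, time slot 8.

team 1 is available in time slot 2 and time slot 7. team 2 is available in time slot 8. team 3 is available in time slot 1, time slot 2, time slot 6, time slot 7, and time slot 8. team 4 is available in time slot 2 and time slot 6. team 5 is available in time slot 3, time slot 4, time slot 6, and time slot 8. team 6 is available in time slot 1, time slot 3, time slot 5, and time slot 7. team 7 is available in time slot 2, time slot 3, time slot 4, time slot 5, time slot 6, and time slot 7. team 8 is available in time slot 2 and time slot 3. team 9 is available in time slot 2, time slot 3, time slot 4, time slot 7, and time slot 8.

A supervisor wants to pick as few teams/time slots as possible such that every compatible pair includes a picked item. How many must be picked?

The 8 edges team 1–time slot 7, team 2–time slot 8, team 3–time slot 1, team 4–time slot 6, team 5–time slot 4, team 6–time slot 3, team 7–time slot 5, team 8–time slot 2 form a matching, so any vertex cover needs at least 8 vertices (one per matched edge).
Conversely {time slot 1, time slot 2, time slot 3, time slot 4, time slot 5, time slot 6, time slot 7, time slot 8} meets every edge and has exactly 8 vertices, so 8 is optimal.

8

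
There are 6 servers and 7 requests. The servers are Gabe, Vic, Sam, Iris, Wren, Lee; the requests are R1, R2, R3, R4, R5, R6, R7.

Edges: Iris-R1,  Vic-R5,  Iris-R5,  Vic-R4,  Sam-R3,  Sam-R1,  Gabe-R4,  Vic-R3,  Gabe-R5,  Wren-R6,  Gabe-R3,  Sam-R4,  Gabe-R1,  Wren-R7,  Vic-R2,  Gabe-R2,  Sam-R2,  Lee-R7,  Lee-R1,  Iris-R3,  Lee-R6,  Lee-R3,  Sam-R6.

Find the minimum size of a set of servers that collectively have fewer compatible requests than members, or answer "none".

none

A matching saturating every server exists, for instance Gabe→R2, Vic→R5, Sam→R3, Iris→R1, Wren→R6, Lee→R7.
By Hall's marriage theorem, this means |N(S)| ≥ |S| for every subset S, so no violating subset exists.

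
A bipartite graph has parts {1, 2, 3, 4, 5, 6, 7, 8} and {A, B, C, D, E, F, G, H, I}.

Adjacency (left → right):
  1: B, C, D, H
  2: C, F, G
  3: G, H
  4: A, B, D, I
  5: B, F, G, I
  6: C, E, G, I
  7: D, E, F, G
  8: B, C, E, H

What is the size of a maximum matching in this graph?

8

One maximum matching: 1–C, 2–G, 3–H, 4–I, 5–F, 6–E, 7–D, 8–B.
This saturates every left vertex, so 8 is the maximum.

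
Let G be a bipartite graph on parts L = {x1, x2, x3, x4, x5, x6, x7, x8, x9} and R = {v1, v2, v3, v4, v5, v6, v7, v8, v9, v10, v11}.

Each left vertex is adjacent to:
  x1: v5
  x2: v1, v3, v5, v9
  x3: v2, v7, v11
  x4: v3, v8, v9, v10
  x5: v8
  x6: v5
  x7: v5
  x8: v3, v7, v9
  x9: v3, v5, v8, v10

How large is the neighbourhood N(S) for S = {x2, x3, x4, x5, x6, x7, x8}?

9

The union of neighbours of {x2, x3, x4, x5, x6, x7, x8} is {v1, v2, v3, v5, v7, v8, v9, v10, v11}, which has 9 elements.
Since |N(S)| = 9 ≥ |S| = 7, Hall's condition holds for this subset.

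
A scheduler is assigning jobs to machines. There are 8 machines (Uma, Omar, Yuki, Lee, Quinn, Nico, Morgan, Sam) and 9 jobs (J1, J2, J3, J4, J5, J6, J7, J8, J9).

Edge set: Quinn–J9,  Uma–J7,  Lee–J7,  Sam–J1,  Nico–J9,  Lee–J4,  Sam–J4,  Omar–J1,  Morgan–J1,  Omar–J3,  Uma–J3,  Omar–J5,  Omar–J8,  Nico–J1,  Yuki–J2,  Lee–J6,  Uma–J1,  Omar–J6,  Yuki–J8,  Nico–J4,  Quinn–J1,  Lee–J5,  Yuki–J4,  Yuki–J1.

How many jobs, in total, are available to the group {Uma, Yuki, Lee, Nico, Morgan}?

The union of neighbours of {Uma, Yuki, Lee, Nico, Morgan} is {J1, J2, J3, J4, J5, J6, J7, J8, J9}, which has 9 elements.
Since |N(S)| = 9 ≥ |S| = 5, Hall's condition holds for this subset.

9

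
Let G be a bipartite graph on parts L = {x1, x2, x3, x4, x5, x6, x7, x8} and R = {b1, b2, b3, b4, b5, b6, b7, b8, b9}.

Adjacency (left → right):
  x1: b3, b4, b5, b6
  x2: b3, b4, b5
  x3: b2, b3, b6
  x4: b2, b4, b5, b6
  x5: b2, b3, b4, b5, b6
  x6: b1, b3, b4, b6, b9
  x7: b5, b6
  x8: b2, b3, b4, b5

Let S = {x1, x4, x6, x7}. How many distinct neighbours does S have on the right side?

7

The union of neighbours of {x1, x4, x6, x7} is {b1, b2, b3, b4, b5, b6, b9}, which has 7 elements.
Since |N(S)| = 7 ≥ |S| = 4, Hall's condition holds for this subset.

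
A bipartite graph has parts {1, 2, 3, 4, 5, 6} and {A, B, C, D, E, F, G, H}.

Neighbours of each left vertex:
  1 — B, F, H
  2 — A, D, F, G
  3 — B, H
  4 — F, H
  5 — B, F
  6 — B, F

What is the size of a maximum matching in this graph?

A valid assignment of size 4: 1-B, 2-D, 3-H, 4-F.
The set {1, 3, 4, 5, 6} has only 3 neighbours ({B, F, H}), so by Hall's theorem at most 4 of the 6 left vertices can be matched.

4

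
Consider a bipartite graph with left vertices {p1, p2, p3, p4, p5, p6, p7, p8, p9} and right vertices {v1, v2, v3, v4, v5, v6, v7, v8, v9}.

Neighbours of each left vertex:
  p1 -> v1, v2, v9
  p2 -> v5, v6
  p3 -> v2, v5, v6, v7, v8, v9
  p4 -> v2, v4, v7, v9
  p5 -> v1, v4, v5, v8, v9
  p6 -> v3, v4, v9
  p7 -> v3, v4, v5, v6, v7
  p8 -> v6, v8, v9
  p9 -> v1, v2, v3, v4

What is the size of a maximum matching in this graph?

A valid assignment of size 9: p1-v1, p2-v5, p3-v6, p4-v7, p5-v8, p6-v4, p7-v3, p8-v9, p9-v2.
This saturates every left vertex, so 9 is the maximum.

9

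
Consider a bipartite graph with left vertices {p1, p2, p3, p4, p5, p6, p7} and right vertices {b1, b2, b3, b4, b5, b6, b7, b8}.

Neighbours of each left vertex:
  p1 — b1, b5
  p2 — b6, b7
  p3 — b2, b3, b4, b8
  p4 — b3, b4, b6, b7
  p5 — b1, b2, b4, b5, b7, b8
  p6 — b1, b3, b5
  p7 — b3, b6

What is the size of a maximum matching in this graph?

7

A valid assignment of size 7: p1–b1, p2–b6, p3–b8, p4–b4, p5–b7, p6–b5, p7–b3.
This saturates every left vertex, so 7 is the maximum.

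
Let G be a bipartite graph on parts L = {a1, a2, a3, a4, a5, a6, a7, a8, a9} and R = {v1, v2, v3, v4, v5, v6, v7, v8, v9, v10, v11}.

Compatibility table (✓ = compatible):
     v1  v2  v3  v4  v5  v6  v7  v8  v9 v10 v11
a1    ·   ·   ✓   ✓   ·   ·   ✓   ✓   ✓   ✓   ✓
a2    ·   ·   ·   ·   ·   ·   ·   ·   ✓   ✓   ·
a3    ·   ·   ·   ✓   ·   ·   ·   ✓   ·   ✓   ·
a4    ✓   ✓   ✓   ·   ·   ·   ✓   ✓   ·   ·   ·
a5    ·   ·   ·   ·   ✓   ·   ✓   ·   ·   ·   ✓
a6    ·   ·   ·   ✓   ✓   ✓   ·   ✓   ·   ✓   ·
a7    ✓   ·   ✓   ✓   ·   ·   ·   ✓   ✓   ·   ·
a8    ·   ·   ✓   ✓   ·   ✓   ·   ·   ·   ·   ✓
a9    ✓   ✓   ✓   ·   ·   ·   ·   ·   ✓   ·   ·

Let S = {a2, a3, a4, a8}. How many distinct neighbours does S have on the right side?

10

The union of neighbours of {a2, a3, a4, a8} is {v1, v2, v3, v4, v6, v7, v8, v9, v10, v11}, which has 10 elements.
Since |N(S)| = 10 ≥ |S| = 4, Hall's condition holds for this subset.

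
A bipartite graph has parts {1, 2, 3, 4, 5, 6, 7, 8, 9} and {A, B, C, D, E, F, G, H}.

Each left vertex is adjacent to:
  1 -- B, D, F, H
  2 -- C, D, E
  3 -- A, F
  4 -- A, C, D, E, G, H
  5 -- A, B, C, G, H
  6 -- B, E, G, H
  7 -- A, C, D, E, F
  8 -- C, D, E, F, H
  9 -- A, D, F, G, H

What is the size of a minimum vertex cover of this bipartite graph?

{A, B, C, D, E, F, G, H} is a vertex cover of size 8: every edge has an endpoint in this set.
No smaller cover exists because 1–F, 2–C, 3–A, 4–G, 5–H, 6–B, 7–D, 8–E is a matching of size 8, and a cover must include an endpoint of each of these disjoint edges (König's theorem).

8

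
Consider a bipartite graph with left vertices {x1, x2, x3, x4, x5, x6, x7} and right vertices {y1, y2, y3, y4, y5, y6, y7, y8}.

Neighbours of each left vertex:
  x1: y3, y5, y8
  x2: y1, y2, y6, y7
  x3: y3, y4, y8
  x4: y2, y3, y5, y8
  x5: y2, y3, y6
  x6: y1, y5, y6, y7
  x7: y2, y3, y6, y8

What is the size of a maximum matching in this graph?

7

One maximum matching: x1-y5, x2-y1, x3-y4, x4-y8, x5-y2, x6-y7, x7-y3.
All 7 left vertices are matched, so no larger matching exists.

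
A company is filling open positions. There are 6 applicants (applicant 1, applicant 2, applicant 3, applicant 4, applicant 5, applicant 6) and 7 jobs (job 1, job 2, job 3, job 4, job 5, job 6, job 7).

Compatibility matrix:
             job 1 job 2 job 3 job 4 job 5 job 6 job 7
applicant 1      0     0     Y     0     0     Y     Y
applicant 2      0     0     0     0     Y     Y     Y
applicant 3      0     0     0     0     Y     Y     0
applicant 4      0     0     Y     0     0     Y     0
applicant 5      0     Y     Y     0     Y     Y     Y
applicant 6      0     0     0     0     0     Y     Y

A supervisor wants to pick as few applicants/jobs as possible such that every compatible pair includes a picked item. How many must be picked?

{applicant 5, job 3, job 5, job 6, job 7} is a vertex cover of size 5: every edge has an endpoint in this set.
No smaller cover exists because applicant 1–job 6, applicant 2–job 7, applicant 3–job 5, applicant 4–job 3, applicant 5–job 2 is a matching of size 5, and a cover must include an endpoint of each of these disjoint edges (König's theorem).

5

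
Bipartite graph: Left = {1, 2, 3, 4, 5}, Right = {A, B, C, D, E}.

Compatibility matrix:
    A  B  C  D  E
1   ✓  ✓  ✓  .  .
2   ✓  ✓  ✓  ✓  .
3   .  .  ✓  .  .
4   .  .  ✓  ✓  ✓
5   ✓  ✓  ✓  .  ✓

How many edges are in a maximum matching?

5

For example, pair 1→A, 2→D, 3→C, 4→E, 5→B.
This saturates every left vertex, so 5 is the maximum.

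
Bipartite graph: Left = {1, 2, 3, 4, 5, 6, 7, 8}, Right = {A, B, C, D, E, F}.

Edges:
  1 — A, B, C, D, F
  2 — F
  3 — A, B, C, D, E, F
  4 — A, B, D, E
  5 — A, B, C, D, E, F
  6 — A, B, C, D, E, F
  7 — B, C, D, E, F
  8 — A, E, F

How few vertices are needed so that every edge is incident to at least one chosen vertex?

{A, B, C, D, E, F} is a vertex cover of size 6: every edge has an endpoint in this set.
No smaller cover exists because 1–D, 2–F, 3–C, 4–B, 5–E, 6–A is a matching of size 6, and a cover must include an endpoint of each of these disjoint edges (König's theorem).

6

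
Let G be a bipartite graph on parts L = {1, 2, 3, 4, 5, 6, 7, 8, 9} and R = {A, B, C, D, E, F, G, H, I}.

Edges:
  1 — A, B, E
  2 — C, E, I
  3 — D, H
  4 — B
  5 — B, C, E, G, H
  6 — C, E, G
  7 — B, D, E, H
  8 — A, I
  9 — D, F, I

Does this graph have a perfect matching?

Yes

For example, pair 1–E, 2–I, 3–H, 4–B, 5–G, 6–C, 7–D, 8–A, 9–F.
Every left vertex is matched, so this is a perfect matching.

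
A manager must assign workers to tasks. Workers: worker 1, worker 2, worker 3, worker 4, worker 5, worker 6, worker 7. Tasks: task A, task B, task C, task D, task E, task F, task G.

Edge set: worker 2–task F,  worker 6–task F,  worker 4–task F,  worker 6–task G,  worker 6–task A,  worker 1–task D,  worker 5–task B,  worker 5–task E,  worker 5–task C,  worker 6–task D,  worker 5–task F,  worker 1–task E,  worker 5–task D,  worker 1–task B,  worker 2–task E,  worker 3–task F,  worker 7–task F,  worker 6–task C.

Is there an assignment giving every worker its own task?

The set {worker 3, worker 4, worker 7} has only 1 neighbour ({task F}), so by Hall's theorem at most 5 of the 7 workers can be matched.
Hence no matching covers every worker.

No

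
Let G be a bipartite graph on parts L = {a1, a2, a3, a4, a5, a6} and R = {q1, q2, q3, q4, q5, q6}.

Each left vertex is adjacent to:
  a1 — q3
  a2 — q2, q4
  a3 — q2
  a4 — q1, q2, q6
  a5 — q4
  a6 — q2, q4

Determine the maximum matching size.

4

For example, pair a1-q3, a2-q4, a3-q2, a4-q6.
The set {a2, a3, a5, a6} has only 2 neighbours ({q2, q4}), so by Hall's theorem at most 4 of the 6 left vertices can be matched.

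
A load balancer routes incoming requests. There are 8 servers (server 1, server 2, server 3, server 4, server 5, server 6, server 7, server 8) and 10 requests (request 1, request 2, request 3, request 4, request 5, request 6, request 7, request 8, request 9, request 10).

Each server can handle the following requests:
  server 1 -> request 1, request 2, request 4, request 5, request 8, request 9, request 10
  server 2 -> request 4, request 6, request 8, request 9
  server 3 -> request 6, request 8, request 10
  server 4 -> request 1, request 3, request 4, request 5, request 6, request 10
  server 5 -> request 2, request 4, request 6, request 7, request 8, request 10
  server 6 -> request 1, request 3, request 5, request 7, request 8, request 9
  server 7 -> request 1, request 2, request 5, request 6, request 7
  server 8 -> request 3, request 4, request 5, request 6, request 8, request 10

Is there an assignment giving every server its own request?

A valid assignment of size 8: server 1–request 9, server 2–request 8, server 3–request 10, server 4–request 4, server 5–request 2, server 6–request 7, server 7–request 5, server 8–request 6.
All 8 servers are covered.

Yes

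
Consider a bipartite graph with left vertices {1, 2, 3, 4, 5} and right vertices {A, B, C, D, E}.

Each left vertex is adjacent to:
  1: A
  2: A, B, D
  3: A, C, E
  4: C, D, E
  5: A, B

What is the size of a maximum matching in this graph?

5

One maximum matching: 1–A, 2–D, 3–C, 4–E, 5–B.
All 5 left vertices are matched, so no larger matching exists.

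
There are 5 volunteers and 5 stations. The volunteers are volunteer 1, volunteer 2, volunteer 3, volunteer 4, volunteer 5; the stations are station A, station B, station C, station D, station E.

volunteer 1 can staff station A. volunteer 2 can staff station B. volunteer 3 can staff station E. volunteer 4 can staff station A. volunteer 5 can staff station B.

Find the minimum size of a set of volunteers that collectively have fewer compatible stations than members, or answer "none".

2

Take S = {volunteer 1, volunteer 4}. Its neighbourhood is {station A}, so |N(S)| = 1 < |S| = 2.
No single vertex violates Hall's condition since each has at least one neighbour, so 2 is the minimum.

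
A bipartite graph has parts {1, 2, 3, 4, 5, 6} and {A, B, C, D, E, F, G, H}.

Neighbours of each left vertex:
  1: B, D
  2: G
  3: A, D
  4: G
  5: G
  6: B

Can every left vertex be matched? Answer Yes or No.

The set {2, 4, 5} has only 1 neighbour ({G}), so by Hall's theorem at most 4 of the 6 left vertices can be matched.
Hence no matching covers every left vertex.

No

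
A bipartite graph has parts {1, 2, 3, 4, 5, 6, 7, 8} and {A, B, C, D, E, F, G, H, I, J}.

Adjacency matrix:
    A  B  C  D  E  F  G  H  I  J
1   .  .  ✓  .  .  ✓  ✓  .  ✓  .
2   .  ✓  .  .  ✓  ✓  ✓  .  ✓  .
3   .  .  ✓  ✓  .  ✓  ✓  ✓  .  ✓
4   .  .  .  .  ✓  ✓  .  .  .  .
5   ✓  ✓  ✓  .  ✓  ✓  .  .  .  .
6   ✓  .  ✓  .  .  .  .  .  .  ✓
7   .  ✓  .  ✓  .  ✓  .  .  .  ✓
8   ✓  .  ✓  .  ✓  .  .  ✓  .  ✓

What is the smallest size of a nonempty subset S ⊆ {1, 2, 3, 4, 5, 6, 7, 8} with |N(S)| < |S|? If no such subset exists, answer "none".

A matching saturating every left vertex exists, for instance 1→F, 2→G, 3→H, 4→E, 5→A, 6→C, 7→B, 8→J.
By Hall's marriage theorem, this means |N(S)| ≥ |S| for every subset S, so no violating subset exists.

none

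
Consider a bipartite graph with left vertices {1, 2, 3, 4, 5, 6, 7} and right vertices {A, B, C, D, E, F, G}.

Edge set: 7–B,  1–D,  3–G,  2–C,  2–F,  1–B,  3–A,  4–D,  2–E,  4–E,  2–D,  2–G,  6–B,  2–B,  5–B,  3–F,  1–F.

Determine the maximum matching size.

5

One maximum matching: 1-F, 2-E, 3-G, 4-D, 5-B.
The set {5, 6, 7} has only 1 neighbour ({B}), so by Hall's theorem at most 5 of the 7 left vertices can be matched.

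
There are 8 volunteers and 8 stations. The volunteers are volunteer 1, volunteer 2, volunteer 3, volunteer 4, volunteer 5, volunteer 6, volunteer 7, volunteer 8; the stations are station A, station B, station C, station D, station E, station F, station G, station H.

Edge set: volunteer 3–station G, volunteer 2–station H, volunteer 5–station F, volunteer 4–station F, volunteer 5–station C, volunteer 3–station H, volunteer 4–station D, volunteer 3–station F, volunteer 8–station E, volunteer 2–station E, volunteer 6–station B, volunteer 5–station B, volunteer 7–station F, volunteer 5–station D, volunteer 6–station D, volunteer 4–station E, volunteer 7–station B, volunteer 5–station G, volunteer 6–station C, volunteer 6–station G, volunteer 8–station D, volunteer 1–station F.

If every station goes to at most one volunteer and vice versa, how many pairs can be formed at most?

One maximum matching: volunteer 1–station F, volunteer 2–station H, volunteer 3–station G, volunteer 4–station E, volunteer 5–station C, volunteer 6–station D, volunteer 7–station B.
The set {volunteer 1, volunteer 2, volunteer 3, volunteer 4, volunteer 5, volunteer 6, volunteer 7, volunteer 8} has only 7 neighbours ({station B, station C, station D, station E, station F, station G, station H}), so by Hall's theorem at most 7 of the 8 volunteers can be matched.

7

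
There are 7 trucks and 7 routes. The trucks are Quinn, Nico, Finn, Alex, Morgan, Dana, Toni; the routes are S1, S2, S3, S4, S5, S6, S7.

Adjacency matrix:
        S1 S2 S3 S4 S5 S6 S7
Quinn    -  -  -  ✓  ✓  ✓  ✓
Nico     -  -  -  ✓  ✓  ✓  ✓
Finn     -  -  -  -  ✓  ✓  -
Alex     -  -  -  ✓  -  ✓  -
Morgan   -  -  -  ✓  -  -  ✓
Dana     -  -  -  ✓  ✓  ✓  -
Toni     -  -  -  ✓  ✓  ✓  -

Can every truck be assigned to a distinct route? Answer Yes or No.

No

The set {Quinn, Nico, Finn, Alex, Morgan, Dana, Toni} has only 4 neighbours ({S4, S5, S6, S7}), so by Hall's theorem at most 4 of the 7 trucks can be matched.
Hence no matching covers every truck.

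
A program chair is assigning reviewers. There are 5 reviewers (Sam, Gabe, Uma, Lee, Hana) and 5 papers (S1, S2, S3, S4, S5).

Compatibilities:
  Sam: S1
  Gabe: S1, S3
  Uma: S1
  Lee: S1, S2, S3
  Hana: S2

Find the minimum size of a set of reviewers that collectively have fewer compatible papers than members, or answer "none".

Take S = {Sam, Uma}. Its neighbourhood is {S1}, so |N(S)| = 1 < |S| = 2.
No single vertex violates Hall's condition since each has at least one neighbour, so 2 is the minimum.

2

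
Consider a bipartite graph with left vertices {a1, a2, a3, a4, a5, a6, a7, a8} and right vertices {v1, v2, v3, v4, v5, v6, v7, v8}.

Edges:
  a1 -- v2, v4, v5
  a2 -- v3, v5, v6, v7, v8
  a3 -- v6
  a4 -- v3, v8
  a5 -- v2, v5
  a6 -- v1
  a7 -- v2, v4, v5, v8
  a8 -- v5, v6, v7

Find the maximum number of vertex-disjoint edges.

8

One maximum matching: a1-v4, a2-v3, a3-v6, a4-v8, a5-v5, a6-v1, a7-v2, a8-v7.
All 8 left vertices are matched, so no larger matching exists.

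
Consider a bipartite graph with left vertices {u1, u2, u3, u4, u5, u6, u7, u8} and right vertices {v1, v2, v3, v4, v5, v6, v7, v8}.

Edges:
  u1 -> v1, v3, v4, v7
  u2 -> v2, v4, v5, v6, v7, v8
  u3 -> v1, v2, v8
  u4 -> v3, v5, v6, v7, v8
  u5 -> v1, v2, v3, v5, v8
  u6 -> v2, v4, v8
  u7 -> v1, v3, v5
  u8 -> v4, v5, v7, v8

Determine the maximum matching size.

A valid assignment of size 8: u1–v1, u2–v6, u3–v8, u4–v5, u5–v2, u6–v4, u7–v3, u8–v7.
All 8 left vertices are matched, so no larger matching exists.

8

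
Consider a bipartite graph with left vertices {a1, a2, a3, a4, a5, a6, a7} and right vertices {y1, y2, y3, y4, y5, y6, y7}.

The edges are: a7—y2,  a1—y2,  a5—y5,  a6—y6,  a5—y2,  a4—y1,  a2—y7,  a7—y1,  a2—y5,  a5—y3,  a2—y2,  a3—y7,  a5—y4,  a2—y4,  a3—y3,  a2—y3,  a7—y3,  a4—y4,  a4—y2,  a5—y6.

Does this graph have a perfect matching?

Yes

A valid assignment of size 7: a1→y2, a2→y4, a3→y7, a4→y1, a5→y5, a6→y6, a7→y3.
Every left vertex is matched, so this is a perfect matching.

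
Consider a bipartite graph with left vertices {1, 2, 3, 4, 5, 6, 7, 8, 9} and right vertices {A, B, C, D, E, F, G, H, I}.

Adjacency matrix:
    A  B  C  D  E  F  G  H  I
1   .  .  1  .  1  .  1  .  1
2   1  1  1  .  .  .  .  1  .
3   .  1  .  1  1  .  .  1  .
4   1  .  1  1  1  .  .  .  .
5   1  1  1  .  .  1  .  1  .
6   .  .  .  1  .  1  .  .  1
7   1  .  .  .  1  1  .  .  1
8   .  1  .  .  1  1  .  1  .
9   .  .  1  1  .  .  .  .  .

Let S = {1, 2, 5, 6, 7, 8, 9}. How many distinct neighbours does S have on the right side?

The union of neighbours of {1, 2, 5, 6, 7, 8, 9} is {A, B, C, D, E, F, G, H, I}, which has 9 elements.
Since |N(S)| = 9 ≥ |S| = 7, Hall's condition holds for this subset.

9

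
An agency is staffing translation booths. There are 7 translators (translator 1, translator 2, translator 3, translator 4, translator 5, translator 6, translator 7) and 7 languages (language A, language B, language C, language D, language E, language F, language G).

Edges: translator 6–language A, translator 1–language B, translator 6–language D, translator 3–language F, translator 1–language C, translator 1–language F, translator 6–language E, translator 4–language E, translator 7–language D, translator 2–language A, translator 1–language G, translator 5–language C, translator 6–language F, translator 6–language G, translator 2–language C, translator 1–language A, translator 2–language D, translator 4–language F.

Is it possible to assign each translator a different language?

A valid assignment of size 7: translator 1–language B, translator 2–language A, translator 3–language F, translator 4–language E, translator 5–language C, translator 6–language G, translator 7–language D.
All 7 translators are covered.

Yes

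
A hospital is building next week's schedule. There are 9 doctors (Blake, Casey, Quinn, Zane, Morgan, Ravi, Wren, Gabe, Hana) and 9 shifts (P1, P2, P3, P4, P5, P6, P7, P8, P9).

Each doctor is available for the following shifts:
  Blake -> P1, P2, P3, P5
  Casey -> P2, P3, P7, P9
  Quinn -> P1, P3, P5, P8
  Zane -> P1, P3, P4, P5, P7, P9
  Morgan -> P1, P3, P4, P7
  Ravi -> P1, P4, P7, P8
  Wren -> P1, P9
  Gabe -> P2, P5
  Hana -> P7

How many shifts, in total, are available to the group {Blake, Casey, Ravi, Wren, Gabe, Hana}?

8

The union of neighbours of {Blake, Casey, Ravi, Wren, Gabe, Hana} is {P1, P2, P3, P4, P5, P7, P8, P9}, which has 8 elements.
Since |N(S)| = 8 ≥ |S| = 6, Hall's condition holds for this subset.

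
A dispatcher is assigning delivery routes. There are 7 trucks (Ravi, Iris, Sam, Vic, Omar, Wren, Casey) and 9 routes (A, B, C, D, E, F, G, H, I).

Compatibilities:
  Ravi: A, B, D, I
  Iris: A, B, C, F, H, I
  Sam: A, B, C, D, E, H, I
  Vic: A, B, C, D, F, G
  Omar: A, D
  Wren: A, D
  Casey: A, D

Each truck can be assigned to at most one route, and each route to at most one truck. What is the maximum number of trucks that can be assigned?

One maximum matching: Ravi–I, Iris–H, Sam–E, Vic–G, Omar–A, Wren–D.
The set {Omar, Wren, Casey} has only 2 neighbours ({A, D}), so by Hall's theorem at most 6 of the 7 trucks can be matched.

6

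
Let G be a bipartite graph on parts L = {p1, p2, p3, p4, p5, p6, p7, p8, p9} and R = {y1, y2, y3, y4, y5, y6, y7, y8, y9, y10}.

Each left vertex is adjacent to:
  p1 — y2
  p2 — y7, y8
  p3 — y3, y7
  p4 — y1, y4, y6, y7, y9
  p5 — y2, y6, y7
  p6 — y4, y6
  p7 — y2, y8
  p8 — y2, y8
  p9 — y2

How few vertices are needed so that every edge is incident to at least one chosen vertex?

7

{p2, p3, p4, p5, p6, y2, y8} is a vertex cover of size 7: every edge has an endpoint in this set.
No smaller cover exists because p1–y2, p2–y7, p3–y3, p4–y9, p5–y6, p6–y4, p7–y8 is a matching of size 7, and a cover must include an endpoint of each of these disjoint edges (König's theorem).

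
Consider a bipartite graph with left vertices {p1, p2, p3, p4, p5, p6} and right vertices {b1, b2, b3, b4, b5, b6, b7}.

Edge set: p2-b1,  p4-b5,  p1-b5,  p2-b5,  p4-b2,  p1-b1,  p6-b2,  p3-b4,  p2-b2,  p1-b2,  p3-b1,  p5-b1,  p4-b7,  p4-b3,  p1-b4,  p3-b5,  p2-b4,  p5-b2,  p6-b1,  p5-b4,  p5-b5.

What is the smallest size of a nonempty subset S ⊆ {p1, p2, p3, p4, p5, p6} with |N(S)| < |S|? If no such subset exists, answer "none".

5

Take S = {p1, p2, p3, p5, p6}. Its neighbourhood is {b1, b2, b4, b5}, so |N(S)| = 4 < |S| = 5.
Every subset of size less than 5 has at least as many neighbours as members, so 5 is the minimum.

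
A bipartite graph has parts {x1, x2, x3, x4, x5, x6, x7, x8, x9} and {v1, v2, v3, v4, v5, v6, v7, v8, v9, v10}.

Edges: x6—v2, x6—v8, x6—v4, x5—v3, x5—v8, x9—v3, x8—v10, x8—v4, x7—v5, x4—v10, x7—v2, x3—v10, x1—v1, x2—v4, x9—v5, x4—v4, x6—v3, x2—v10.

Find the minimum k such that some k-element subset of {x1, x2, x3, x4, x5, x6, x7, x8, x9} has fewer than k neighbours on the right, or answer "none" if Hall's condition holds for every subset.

3

Take S = {x2, x3, x4}. Its neighbourhood is {v4, v10}, so |N(S)| = 2 < |S| = 3.
Every subset of size less than 3 has at least as many neighbours as members, so 3 is the minimum.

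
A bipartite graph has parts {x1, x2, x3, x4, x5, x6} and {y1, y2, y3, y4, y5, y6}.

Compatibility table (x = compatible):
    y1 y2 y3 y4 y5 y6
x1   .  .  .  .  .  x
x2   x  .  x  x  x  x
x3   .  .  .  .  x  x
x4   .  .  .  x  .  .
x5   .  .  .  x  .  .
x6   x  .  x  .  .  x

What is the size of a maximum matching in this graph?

5

For example, pair x1→y6, x2→y1, x3→y5, x4→y4, x6→y3.
The set {x4, x5} has only 1 neighbour ({y4}), so by Hall's theorem at most 5 of the 6 left vertices can be matched.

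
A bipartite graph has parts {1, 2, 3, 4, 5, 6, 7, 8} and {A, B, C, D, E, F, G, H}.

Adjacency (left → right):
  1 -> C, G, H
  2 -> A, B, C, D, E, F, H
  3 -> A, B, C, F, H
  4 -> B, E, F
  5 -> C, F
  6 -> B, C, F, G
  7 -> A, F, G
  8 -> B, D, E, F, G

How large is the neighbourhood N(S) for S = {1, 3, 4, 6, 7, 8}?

8

The union of neighbours of {1, 3, 4, 6, 7, 8} is {A, B, C, D, E, F, G, H}, which has 8 elements.
Since |N(S)| = 8 ≥ |S| = 6, Hall's condition holds for this subset.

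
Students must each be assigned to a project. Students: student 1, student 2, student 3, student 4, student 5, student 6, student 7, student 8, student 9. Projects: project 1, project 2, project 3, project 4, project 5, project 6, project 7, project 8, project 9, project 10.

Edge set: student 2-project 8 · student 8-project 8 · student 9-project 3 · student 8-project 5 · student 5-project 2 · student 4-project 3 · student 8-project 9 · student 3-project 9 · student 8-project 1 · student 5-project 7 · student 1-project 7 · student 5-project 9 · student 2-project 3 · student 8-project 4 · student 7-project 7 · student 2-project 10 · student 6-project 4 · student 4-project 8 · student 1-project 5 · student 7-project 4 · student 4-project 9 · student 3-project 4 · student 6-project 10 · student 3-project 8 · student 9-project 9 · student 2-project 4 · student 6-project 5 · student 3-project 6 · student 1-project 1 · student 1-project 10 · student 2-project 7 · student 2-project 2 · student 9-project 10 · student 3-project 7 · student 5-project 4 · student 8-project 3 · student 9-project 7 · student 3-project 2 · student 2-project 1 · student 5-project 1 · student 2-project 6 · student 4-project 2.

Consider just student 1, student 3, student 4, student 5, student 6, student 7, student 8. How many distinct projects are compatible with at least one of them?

10

The union of neighbours of {student 1, student 3, student 4, student 5, student 6, student 7, student 8} is {project 1, project 2, project 3, project 4, project 5, project 6, project 7, project 8, project 9, project 10}, which has 10 elements.
Since |N(S)| = 10 ≥ |S| = 7, Hall's condition holds for this subset.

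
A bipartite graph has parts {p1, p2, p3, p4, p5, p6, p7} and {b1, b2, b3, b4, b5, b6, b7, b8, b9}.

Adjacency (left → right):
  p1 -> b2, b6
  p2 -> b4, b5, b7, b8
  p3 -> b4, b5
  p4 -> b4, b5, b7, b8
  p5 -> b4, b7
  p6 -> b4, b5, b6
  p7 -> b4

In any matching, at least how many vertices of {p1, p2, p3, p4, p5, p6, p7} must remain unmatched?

1

For example, pair p1→b2, p2→b8, p3→b4, p4→b5, p5→b7, p6→b6.
The set {p2, p3, p4, p5, p7} has only 4 neighbours ({b4, b5, b7, b8}), so by Hall's theorem at most 6 of the 7 left vertices can be matched.
That matches 6 of the 7, leaving 1 unmatched; no matching can do better.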